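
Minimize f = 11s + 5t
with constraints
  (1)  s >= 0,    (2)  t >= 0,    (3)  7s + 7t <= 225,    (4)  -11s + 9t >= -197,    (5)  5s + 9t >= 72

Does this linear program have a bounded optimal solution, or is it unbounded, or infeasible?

bounded optimum

Vertices and f = 11s + 5t:
  (0, 225/7) → f = 1125/7
  (0, 8) → f = 40
  (197/11, 0) → f = 197
  (72/5, 0) → f = 792/5
  (851/35, 274/35) → f = 1533/5
The feasible region has finitely many vertices and no improving ray; the minimum is 40 at (0, 8).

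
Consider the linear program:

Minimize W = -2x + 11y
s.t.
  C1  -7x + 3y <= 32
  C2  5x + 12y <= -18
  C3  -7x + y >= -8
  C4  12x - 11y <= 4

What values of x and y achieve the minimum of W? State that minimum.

x = -364/41, y = -412/41, minimum W = -3804/41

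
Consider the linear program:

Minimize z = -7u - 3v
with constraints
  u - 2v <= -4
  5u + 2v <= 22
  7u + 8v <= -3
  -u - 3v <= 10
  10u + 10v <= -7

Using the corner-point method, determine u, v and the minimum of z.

u = -9/5, v = 11/10, minimum z = 93/10

The feasible region is unbounded (it extends along (-3, 1), (-8, 7)), but z strictly increases along every unbounded feasible direction, so there is no improving ray and the minimum is attained at a vertex.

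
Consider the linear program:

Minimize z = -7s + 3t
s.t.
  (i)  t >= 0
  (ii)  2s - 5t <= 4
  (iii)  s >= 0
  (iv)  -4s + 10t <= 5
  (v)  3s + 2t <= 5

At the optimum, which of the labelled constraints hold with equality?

(i) and (v)

Corner points and z = -7s + 3t:
  (0, 0) → z = 0
  (5/3, 0) → z = -35/3
  (0, 1/2) → z = 3/2
  (20/19, 35/38) → z = -175/38

The minimum is at (5/3, 0). Substituting into each constraint, equality holds for (i) and (v); the remaining constraints have slack.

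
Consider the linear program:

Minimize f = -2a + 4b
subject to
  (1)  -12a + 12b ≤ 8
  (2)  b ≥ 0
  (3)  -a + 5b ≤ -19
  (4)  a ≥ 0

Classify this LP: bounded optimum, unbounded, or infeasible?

From the feasible point (19, 0), moving in the direction (5, 1) keeps every constraint satisfied while f decreases without bound.

unbounded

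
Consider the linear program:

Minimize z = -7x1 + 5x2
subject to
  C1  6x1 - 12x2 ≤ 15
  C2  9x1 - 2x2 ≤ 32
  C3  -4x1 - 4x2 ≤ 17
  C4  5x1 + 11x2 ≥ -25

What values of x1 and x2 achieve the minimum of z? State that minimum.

Feasible corners and z = -7x1 + 5x2:
  (59/16, 19/32) → z = -731/32
  (-15/14, -25/14) → z = -10/7
  (-29/8, -5/8) → z = 89/4
The feasible region is unbounded (it extends along (-1, 1), (2, 9)), but z strictly increases along every unbounded feasible direction, so there is no improving ray and the minimum is attained at a vertex.

At the optimal vertex, 6x1 - 12x2 = 15 and 9x1 - 2x2 = 32.
Solving simultaneously gives x1 = 59/16, x2 = 19/32.

x1 = 59/16, x2 = 19/32, minimum z = -731/32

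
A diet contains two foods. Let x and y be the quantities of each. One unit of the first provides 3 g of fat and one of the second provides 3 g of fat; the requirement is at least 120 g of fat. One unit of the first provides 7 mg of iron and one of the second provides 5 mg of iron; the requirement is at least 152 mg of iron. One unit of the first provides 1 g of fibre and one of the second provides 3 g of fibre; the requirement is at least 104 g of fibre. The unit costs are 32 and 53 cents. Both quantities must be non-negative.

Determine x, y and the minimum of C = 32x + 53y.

Feasible corners and C = 32x + 53y:
  (0, 40) → C = 2120
  (104, 0) → C = 3328
  (8, 32) → C = 1952
The feasible region is unbounded (it extends along (0, 1), (1, 0)), but C strictly increases along every unbounded feasible direction, so there is no improving ray and the minimum is attained at a vertex.

x = 8, y = 32, minimum C = 1952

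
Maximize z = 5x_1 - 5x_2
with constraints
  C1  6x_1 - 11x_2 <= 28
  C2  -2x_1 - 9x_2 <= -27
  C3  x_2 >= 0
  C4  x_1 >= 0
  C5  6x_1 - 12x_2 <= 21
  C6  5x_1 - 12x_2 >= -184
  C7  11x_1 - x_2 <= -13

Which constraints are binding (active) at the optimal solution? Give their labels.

C4 and C7

Corner points and z = 5x_1 - 5x_2:
  (0, 46/3) → z = -230/3
  (0, 13) → z = -65
  (28/127, 1959/127) → z = -9655/127

The maximum is at (0, 13). Substituting into each constraint, equality holds for C4 and C7; the remaining constraints have slack.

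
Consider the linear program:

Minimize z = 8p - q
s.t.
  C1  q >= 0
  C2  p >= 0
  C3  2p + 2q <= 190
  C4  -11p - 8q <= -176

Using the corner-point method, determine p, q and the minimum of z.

Feasible corners and z = 8p - q:
  (95, 0) → z = 760
  (16, 0) → z = 128
  (0, 95) → z = -95
  (0, 22) → z = -22

p = 0, q = 95, minimum z = -95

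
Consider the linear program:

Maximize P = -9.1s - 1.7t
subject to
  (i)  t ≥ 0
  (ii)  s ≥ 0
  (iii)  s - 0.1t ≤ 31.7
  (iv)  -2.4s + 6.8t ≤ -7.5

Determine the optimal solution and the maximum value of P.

At the optimal vertex, t = 0 and -2.4s + 6.8t = -7.5.
Solving simultaneously gives s = 25/8, t = 0.

s = 3.125, t = 0, maximum P = -28.4375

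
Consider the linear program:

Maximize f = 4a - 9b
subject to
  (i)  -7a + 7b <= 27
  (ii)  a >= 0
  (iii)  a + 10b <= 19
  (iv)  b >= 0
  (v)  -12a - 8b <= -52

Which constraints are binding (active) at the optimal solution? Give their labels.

Corner points and f = 4a - 9b:
  (19, 0) → f = 76
  (23/7, 11/7) → f = -1
  (13/3, 0) → f = 52/3

The maximum is at (19, 0). Substituting into each constraint, equality holds for (iii) and (iv); the remaining constraints have slack.

(iii) and (iv)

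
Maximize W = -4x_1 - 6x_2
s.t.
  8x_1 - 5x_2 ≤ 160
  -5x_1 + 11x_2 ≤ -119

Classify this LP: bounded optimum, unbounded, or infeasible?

From the feasible point (1165/63, -152/63), moving in the direction (-11, -5) keeps every constraint satisfied while W increases without bound.

unbounded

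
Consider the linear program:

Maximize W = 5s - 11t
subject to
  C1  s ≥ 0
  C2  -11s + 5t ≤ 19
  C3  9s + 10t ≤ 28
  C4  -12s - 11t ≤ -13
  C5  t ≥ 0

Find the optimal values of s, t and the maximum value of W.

Extreme points and W = 5s - 11t:
  (0, 14/5) → W = -154/5
  (0, 13/11) → W = -13
  (28/9, 0) → W = 140/9
  (13/12, 0) → W = 65/12

s = 28/9, t = 0, maximum W = 140/9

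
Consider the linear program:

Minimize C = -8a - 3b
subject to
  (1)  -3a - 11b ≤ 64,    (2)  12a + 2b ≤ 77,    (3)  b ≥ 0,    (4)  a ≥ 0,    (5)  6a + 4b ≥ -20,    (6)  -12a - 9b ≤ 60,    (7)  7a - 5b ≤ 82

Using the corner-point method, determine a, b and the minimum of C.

a = 0, b = 77/2, minimum C = -231/2

Extreme points and C = -8a - 3b:
  (77/12, 0) → C = -154/3
  (0, 77/2) → C = -231/2
  (0, 0) → C = 0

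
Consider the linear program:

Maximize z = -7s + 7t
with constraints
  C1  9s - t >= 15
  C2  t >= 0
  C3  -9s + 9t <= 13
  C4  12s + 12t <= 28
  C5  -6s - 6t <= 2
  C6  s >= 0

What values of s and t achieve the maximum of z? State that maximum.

s = 26/15, t = 3/5, maximum z = -119/15

Corner points and z = -7s + 7t:
  (5/3, 0) → z = -35/3
  (26/15, 3/5) → z = -119/15
  (7/3, 0) → z = -49/3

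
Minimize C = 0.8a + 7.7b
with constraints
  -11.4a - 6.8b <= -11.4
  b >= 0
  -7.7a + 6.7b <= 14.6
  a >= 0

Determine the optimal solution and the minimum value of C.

Corner points and C = 0.8a + 7.7b:
  (1, 0) → C = 4/5
  (0, 57/34) → C = 4389/340
  (0, 146/67) → C = 5621/335
The feasible region is unbounded (it extends along (1, 0), (67, 77)), but C strictly increases along every unbounded feasible direction, so there is no improving ray and the minimum is attained at a vertex.

The optimum lies where -11.4a - 6.8b = -11.4 and b = 0.
Solving simultaneously gives a = 1, b = 0.

a = 1, b = 0, minimum C = 0.8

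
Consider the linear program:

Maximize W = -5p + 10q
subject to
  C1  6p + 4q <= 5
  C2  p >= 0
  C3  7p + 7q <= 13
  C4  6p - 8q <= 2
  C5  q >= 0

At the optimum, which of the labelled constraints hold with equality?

C1 and C2

Extreme points and W = -5p + 10q:
  (0, 5/4) → W = 25/2
  (2/3, 1/4) → W = -5/6
  (0, 0) → W = 0
  (1/3, 0) → W = -5/3

The maximum is at (0, 5/4). Substituting into each constraint, equality holds for C1 and C2; the remaining constraints have slack.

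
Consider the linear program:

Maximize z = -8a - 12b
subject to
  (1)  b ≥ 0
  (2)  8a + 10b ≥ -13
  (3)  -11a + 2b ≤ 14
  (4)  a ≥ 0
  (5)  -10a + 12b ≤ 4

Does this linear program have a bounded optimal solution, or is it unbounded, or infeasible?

bounded optimum

Vertices and z = -8a - 12b:
  (0, 0) → z = 0
  (0, 1/3) → z = -4
The feasible region has finitely many vertices and no improving ray; the maximum is 0 at (0, 0).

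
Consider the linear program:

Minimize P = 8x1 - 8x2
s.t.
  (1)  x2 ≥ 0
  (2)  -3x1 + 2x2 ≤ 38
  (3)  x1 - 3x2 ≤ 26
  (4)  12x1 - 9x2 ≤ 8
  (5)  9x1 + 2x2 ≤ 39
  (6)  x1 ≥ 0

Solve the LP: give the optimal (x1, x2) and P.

x1 = 1/12, x2 = 153/8, minimum P = -457/3

Corner points and P = 8x1 - 8x2:
  (2/3, 0) → P = 16/3
  (0, 0) → P = 0
  (1/12, 153/8) → P = -457/3
  (0, 19) → P = -152
  (367/105, 132/35) → P = -232/105

At the optimal vertex, -3x1 + 2x2 = 38 and 9x1 + 2x2 = 39.
Solving simultaneously gives x1 = 1/12, x2 = 153/8.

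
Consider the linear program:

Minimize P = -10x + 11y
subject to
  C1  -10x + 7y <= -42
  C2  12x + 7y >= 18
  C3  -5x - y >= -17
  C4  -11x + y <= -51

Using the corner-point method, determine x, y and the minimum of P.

Corner points and P = -10x + 11y:
  (101/23, -114/23) → P = -2264/23
  (375/89, -414/89) → P = -8304/89
  (17/4, -17/4) → P = -357/4

x = 101/23, y = -114/23, minimum P = -2264/23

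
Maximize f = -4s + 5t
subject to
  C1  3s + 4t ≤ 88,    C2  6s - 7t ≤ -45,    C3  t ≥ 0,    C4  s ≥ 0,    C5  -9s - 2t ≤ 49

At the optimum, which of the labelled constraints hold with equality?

Vertices and f = -4s + 5t:
  (436/45, 221/15) → f = 1571/45
  (0, 22) → f = 110
  (0, 45/7) → f = 225/7

The maximum is at (0, 22). Substituting into each constraint, equality holds for C1 and C4; the remaining constraints have slack.

C1 and C4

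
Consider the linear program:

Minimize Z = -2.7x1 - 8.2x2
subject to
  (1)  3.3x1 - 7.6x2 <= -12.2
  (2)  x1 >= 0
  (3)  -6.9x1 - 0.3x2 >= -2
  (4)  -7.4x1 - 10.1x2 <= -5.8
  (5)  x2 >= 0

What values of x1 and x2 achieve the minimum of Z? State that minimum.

x1 = 0, x2 = 20/3, minimum Z = -164/3

Vertices and Z = -2.7x1 - 8.2x2:
  (0, 61/38) → Z = -2501/190
  (1154/5343, 3026/1781) → Z = -9943/685
  (0, 20/3) → Z = -164/3

The binding constraints are x1 = 0 and -6.9x1 - 0.3x2 = -2.
Solving simultaneously gives x1 = 0, x2 = 20/3.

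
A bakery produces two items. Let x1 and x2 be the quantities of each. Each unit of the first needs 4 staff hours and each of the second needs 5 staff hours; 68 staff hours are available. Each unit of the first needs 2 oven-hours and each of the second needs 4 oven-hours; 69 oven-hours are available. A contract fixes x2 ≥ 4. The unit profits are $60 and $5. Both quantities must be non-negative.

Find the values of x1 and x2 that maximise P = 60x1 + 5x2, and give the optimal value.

x1 = 12, x2 = 4, maximum P = 740

Feasible corners and P = 60x1 + 5x2:
  (0, 68/5) → P = 68
  (0, 4) → P = 20
  (12, 4) → P = 740

The optimum lies where 4x1 + 5x2 = 68 and x2 = 4.
Solving simultaneously gives x1 = 12, x2 = 4.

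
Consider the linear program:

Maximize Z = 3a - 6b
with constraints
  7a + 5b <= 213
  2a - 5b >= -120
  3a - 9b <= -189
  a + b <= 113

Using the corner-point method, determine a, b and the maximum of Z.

Corner points and Z = 3a - 6b:
  (31/3, 422/15) → Z = -689/5
  (162/13, 327/13) → Z = -1476/13
  (-45, 6) → Z = -171

The binding constraints are 7a + 5b = 213 and 3a - 9b = -189.
Solving simultaneously gives a = 162/13, b = 327/13.

a = 162/13, b = 327/13, maximum Z = -1476/13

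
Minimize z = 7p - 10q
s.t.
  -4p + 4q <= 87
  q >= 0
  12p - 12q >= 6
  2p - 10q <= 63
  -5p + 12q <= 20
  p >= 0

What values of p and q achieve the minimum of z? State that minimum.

The feasible region is unbounded (it extends along (5, 1), (12, 5)), but z strictly increases along every unbounded feasible direction, so there is no improving ray and the minimum is attained at a vertex.

The binding constraints are 12p - 12q = 6 and -5p + 12q = 20.
Solving simultaneously gives p = 26/7, q = 45/14.

p = 26/7, q = 45/14, minimum z = -43/7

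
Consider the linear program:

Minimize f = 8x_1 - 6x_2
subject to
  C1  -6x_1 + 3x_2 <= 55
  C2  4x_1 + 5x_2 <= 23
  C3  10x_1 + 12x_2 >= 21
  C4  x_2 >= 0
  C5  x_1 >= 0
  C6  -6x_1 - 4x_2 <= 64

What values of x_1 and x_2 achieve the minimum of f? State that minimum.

x_1 = 0, x_2 = 23/5, minimum f = -138/5

Feasible corners and f = 8x_1 - 6x_2:
  (23/4, 0) → f = 46
  (0, 23/5) → f = -138/5
  (21/10, 0) → f = 84/5
  (0, 7/4) → f = -21/2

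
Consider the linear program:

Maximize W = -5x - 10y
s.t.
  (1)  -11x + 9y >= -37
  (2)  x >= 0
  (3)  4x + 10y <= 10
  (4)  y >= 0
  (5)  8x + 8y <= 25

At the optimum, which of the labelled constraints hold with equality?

(2) and (4)

Feasible corners and W = -5x - 10y:
  (0, 1) → W = -10
  (0, 0) → W = 0
  (5/2, 0) → W = -25/2

The maximum is at (0, 0). Substituting into each constraint, equality holds for (2) and (4); the remaining constraints have slack.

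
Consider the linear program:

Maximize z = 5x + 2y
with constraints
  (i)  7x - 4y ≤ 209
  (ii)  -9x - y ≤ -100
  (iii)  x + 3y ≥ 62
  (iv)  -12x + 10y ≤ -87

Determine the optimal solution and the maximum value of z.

Vertices and z = 5x + 2y:
  (35, 9) → z = 193
  (871/11, 1899/22) → z = 6254/11
  (881/46, 657/46) → z = 5719/46

x = 871/11, y = 1899/22, maximum z = 6254/11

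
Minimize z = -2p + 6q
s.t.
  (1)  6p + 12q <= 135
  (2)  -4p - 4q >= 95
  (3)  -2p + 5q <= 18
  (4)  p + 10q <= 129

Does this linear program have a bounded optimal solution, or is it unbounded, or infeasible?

unbounded

From the feasible point (-547/28, -59/14), moving in the direction (4, -4) keeps every constraint satisfied while z decreases without bound.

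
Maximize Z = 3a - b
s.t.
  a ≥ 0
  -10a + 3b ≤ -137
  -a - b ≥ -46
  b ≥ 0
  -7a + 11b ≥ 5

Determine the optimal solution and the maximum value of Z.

a = 167/6, b = 109/6, maximum Z = 196/3

Vertices and Z = 3a - b:
  (275/13, 323/13) → Z = 502/13
  (1522/89, 1009/89) → Z = 3557/89
  (167/6, 109/6) → Z = 196/3

The optimum lies where -a - b = -46 and -7a + 11b = 5.
Solving simultaneously gives a = 167/6, b = 109/6.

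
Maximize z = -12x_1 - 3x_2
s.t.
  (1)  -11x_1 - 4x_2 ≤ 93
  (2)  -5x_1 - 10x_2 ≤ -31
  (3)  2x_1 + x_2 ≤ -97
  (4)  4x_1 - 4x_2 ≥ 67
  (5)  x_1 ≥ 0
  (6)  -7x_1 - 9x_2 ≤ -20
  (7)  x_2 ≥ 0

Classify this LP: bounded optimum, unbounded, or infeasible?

infeasible

The boundaries 4x_1 - 4x_2 = 67 and x_2 = 0 meet at (67/4, 0), but that point violates 2x_1 + x_2 ≤ -97. Every candidate vertex is excluded by some other constraint, so the feasible region is empty.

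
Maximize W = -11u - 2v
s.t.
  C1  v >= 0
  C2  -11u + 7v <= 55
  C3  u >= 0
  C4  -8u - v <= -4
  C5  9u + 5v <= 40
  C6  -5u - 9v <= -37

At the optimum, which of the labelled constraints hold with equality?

C3 and C6

Extreme points and W = -11u - 2v:
  (0, 55/7) → W = -110/7
  (5/118, 935/118) → W = -1925/118
  (0, 37/9) → W = -74/9
  (25/8, 19/8) → W = -313/8

The maximum is at (0, 37/9). Substituting into each constraint, equality holds for C3 and C6; the remaining constraints have slack.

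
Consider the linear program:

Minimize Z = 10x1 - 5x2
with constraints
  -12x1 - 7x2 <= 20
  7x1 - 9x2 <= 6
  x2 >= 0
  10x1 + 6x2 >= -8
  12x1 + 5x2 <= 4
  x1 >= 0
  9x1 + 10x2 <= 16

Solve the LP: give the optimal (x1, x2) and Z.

x1 = 0, x2 = 4/5, minimum Z = -4

Vertices and Z = 10x1 - 5x2:
  (1/3, 0) → Z = 10/3
  (0, 0) → Z = 0
  (0, 4/5) → Z = -4

The binding constraints are 12x1 + 5x2 = 4 and x1 = 0.
Solving simultaneously gives x1 = 0, x2 = 4/5.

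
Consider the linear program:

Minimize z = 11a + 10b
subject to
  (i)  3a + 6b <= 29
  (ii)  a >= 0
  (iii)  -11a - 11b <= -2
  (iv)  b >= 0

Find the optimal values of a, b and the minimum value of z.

a = 0, b = 2/11, minimum z = 20/11

The optimum lies where a = 0 and -11a - 11b = -2.
Solving simultaneously gives a = 0, b = 2/11.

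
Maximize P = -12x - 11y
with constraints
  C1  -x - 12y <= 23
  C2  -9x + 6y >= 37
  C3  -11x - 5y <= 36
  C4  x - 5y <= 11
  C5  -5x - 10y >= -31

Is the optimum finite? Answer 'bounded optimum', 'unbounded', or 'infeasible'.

bounded optimum

Vertices and P = -12x - 11y:
  (-401/111, 83/111) → P = 3899/111
  (-23/15, 58/15) → P = -362/15
  (-103/17, 521/85) → P = 449/85
The feasible region has finitely many vertices and no improving ray; the maximum is 3899/111 at (-401/111, 83/111).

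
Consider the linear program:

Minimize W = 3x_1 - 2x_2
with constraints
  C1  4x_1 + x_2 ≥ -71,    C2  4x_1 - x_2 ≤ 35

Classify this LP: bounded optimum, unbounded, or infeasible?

unbounded

From the feasible point (-9/2, -53), moving in the direction (1, 4) keeps every constraint satisfied while W decreases without bound.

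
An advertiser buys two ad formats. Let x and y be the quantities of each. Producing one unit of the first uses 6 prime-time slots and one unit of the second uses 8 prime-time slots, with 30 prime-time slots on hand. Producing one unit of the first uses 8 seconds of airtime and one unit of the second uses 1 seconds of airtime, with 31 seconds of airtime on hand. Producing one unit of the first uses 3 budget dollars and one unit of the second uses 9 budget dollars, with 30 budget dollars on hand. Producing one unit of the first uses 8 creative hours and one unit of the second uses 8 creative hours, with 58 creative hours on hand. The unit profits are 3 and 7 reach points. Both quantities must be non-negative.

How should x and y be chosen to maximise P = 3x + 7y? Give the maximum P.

x = 1, y = 3, maximum P = 24

Corner points and P = 3x + 7y:
  (0, 0) → P = 0
  (0, 10/3) → P = 70/3
  (31/8, 0) → P = 93/8
  (109/29, 27/29) → P = 516/29
  (1, 3) → P = 24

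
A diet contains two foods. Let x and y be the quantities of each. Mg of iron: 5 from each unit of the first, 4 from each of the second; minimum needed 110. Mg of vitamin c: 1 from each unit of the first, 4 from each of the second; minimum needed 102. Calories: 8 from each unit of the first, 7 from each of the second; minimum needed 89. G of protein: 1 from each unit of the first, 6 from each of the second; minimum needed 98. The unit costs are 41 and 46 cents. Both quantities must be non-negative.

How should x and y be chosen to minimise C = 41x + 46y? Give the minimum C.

Extreme points and C = 41x + 46y:
  (0, 55/2) → C = 1265
  (102, 0) → C = 4182
  (2, 25) → C = 1232
The feasible region is unbounded (it extends along (0, 1), (1, 0)), but C strictly increases along every unbounded feasible direction, so there is no improving ray and the minimum is attained at a vertex.

x = 2, y = 25, minimum C = 1232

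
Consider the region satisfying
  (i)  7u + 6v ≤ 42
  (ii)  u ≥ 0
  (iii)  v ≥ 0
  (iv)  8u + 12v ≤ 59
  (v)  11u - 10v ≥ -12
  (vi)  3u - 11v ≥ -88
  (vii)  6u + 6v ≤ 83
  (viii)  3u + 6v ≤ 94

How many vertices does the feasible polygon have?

Intersecting each pair of boundary lines and keeping only the points that satisfy every inequality leaves:
  (6, 0)
  (25/6, 77/36)
  (0, 0)
  (0, 6/5)
  (223/106, 745/212)

5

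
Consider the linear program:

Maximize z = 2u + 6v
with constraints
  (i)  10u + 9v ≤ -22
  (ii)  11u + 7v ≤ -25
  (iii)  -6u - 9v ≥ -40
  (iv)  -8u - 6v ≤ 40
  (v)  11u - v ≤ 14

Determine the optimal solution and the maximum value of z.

u = -50/3, v = 140/9, maximum z = 60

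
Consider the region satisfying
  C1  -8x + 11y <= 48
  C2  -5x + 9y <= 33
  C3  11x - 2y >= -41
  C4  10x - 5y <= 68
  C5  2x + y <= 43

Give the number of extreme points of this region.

3

Intersecting each pair of boundary lines and keeping only the points that satisfy every inequality leaves:
  (-303/89, 158/89)
  (777/65, 134/13)
  (-341/35, -1158/35)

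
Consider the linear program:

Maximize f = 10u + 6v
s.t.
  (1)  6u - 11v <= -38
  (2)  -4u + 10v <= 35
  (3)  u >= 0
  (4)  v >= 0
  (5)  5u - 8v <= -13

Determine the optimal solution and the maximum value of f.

Corner points and f = 10u + 6v:
  (5/16, 29/8) → f = 199/8
  (0, 38/11) → f = 228/11
  (0, 7/2) → f = 21

The binding constraints are 6u - 11v = -38 and -4u + 10v = 35.
Solving simultaneously gives u = 5/16, v = 29/8.

u = 5/16, v = 29/8, maximum f = 199/8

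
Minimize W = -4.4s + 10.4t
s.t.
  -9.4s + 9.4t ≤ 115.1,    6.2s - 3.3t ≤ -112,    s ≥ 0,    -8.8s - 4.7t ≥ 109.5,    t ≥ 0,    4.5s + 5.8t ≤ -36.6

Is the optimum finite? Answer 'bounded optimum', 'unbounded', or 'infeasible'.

The boundaries t = 0 and 4.5s + 5.8t = -36.6 meet at (-122/15, 0), but that point violates 6.2s - 3.3t ≤ -112. Every candidate vertex is excluded by some other constraint, so the feasible region is empty.

infeasible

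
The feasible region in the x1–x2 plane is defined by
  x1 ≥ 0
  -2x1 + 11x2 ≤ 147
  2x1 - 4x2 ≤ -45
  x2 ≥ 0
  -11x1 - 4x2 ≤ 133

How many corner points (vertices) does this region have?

3

The feasible vertices (each the meet of two boundaries and inside every other half-plane) are:
  (0, 147/11)
  (0, 45/4)
  (93/14, 102/7)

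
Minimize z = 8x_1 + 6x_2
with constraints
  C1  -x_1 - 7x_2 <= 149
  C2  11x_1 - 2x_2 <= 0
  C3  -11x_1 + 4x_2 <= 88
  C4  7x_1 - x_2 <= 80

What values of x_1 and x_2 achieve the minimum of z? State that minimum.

x_1 = -404/27, x_2 = -517/27, minimum z = -6334/27

Extreme points and z = 8x_1 + 6x_2:
  (-298/79, -1639/79) → z = -12218/79
  (-404/27, -517/27) → z = -6334/27
  (8, 44) → z = 328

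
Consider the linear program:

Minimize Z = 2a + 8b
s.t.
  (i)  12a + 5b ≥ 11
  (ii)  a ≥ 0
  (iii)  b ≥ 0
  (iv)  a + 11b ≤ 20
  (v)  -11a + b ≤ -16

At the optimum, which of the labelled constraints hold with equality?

Corner points and Z = 2a + 8b:
  (20, 0) → Z = 40
  (16/11, 0) → Z = 32/11
  (98/61, 102/61) → Z = 1012/61

The minimum is at (16/11, 0). Substituting into each constraint, equality holds for (iii) and (v); the remaining constraints have slack.

(iii) and (v)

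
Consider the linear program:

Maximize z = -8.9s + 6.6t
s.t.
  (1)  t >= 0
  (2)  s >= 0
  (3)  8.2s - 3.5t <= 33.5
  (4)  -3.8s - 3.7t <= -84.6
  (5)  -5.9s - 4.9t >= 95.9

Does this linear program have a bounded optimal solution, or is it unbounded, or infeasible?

infeasible

The boundaries s = 0 and -3.8s - 3.7t = -84.6 meet at (0, 846/37), but that point violates -5.9s - 4.9t ≥ 95.9. Every candidate vertex is excluded by some other constraint, so the feasible region is empty.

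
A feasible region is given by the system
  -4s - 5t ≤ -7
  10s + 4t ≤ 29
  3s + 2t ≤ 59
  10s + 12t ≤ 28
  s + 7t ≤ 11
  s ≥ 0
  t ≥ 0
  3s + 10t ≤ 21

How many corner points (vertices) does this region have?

5

Intersecting each pair of boundary lines and keeping only the points that satisfy every inequality leaves:
  (0, 7/5)
  (7/4, 0)
  (32/29, 41/29)
  (14/5, 0)
  (0, 11/7)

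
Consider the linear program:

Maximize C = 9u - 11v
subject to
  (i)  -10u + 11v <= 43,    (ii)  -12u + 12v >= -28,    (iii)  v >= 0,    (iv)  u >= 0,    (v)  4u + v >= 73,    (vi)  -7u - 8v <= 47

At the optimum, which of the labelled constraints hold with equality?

Feasible corners and C = 9u - 11v:
  (206/3, 199/3) → C = -335/3
  (380/27, 451/27) → C = -1541/27
  (226/15, 191/15) → C = -67/15

The maximum is at (226/15, 191/15). Substituting into each constraint, equality holds for (ii) and (v); the remaining constraints have slack.

(ii) and (v)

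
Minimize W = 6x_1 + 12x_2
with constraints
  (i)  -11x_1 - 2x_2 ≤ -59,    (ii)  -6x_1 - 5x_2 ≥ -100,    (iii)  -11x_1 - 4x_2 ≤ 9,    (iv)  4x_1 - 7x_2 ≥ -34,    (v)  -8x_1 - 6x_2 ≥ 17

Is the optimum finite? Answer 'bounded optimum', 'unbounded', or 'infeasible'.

unbounded

From the feasible point (127/11, -34), moving in the direction (6, -8) keeps every constraint satisfied while W decreases without bound.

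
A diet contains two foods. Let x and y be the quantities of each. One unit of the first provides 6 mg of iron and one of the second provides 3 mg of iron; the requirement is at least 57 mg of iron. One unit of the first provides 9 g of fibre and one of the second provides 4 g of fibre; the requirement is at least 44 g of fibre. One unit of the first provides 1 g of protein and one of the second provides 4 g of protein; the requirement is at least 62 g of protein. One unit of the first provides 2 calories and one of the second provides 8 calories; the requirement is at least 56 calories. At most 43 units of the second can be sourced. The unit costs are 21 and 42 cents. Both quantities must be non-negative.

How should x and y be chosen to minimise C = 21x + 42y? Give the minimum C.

Corner points and C = 21x + 42y:
  (0, 19) → C = 798
  (0, 43) → C = 1806
  (62, 0) → C = 1302
  (2, 15) → C = 672
The feasible region is unbounded (it extends along (1, 0)), but C strictly increases along every unbounded feasible direction, so there is no improving ray and the minimum is attained at a vertex.

The optimum lies where 6x + 3y = 57 and x + 4y = 62.
Solving simultaneously gives x = 2, y = 15.

x = 2, y = 15, minimum C = 672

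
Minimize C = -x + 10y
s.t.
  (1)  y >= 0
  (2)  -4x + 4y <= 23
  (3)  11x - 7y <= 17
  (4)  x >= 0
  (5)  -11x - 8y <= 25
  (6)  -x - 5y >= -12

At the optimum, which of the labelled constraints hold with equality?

Feasible corners and C = -x + 10y:
  (17/11, 0) → C = -17/11
  (0, 0) → C = 0
  (169/62, 115/62) → C = 981/62
  (0, 12/5) → C = 24

The minimum is at (17/11, 0). Substituting into each constraint, equality holds for (1) and (3); the remaining constraints have slack.

(1) and (3)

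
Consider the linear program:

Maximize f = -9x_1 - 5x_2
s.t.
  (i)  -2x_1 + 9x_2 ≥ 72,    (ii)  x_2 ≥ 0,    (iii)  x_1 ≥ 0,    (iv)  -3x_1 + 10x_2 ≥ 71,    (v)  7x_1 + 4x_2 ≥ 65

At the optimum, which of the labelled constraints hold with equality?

Corner points and f = -9x_1 - 5x_2:
  (81/7, 74/7) → f = -157
  (297/71, 634/71) → f = -5843/71
  (0, 65/4) → f = -325/4
The feasible region is unbounded (it extends along (0, 1), (10, 3)), but f strictly decreases along every unbounded feasible direction, so there is no improving ray and the maximum is attained at a vertex.

The maximum is at (0, 65/4). Substituting into each constraint, equality holds for (iii) and (v); the remaining constraints have slack.

(iii) and (v)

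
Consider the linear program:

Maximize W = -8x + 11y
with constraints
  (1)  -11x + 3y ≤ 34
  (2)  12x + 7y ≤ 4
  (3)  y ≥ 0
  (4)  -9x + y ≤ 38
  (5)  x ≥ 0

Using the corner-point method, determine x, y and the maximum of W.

Extreme points and W = -8x + 11y:
  (1/3, 0) → W = -8/3
  (0, 4/7) → W = 44/7
  (0, 0) → W = 0

The binding constraints are 12x + 7y = 4 and x = 0.
Solving simultaneously gives x = 0, y = 4/7.

x = 0, y = 4/7, maximum W = 44/7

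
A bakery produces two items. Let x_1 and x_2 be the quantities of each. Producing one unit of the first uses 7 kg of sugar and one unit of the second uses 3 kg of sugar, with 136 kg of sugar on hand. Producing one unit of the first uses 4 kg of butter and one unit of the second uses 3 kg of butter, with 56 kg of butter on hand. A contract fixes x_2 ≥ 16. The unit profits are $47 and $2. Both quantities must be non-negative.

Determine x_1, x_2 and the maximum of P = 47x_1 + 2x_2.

x_1 = 2, x_2 = 16, maximum P = 126

Feasible corners and P = 47x_1 + 2x_2:
  (0, 56/3) → P = 112/3
  (0, 16) → P = 32
  (2, 16) → P = 126

The binding constraints are 4x_1 + 3x_2 = 56 and x_2 = 16.
Solving simultaneously gives x_1 = 2, x_2 = 16.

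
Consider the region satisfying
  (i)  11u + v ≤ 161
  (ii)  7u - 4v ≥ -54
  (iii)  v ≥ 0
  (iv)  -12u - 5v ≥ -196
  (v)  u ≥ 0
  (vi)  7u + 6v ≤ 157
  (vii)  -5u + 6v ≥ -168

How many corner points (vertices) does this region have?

6

Of the 21 pairwise boundary intersections, those satisfying every inequality are:
  (161/11, 0)
  (609/43, 224/43)
  (0, 27/2)
  (152/35, 211/10)
  (0, 0)
  (391/37, 512/37)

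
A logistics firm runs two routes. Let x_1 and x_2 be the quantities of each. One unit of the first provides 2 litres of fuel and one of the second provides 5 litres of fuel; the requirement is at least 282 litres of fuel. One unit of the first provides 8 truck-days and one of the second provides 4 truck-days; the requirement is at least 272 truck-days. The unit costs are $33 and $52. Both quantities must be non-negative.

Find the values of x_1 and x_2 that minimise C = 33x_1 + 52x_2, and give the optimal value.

The feasible region is unbounded (it extends along (0, 1), (1, 0)), but C strictly increases along every unbounded feasible direction, so there is no improving ray and the minimum is attained at a vertex.

At the optimal vertex, 2x_1 + 5x_2 = 282 and 8x_1 + 4x_2 = 272.
Solving simultaneously gives x_1 = 29/4, x_2 = 107/2.

x_1 = 29/4, x_2 = 107/2, minimum C = 12085/4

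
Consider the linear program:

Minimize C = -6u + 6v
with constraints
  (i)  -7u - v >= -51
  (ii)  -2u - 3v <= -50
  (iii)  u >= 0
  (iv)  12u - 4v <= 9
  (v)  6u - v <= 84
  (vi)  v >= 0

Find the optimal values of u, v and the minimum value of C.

u = 227/44, v = 291/22, minimum C = 1065/22

Vertices and C = -6u + 6v:
  (0, 51) → C = 306
  (213/40, 549/40) → C = 252/5
  (0, 50/3) → C = 100
  (227/44, 291/22) → C = 1065/22

The optimum lies where -2u - 3v = -50 and 12u - 4v = 9.
Solving simultaneously gives u = 227/44, v = 291/22.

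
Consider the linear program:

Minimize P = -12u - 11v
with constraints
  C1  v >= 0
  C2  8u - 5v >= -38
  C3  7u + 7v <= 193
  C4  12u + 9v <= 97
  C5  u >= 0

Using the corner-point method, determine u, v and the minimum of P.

Corner points and P = -12u - 11v:
  (97/12, 0) → P = -97
  (0, 0) → P = 0
  (13/12, 28/3) → P = -347/3
  (0, 38/5) → P = -418/5

At the optimal vertex, 8u - 5v = -38 and 12u + 9v = 97.
Solving simultaneously gives u = 13/12, v = 28/3.

u = 13/12, v = 28/3, minimum P = -347/3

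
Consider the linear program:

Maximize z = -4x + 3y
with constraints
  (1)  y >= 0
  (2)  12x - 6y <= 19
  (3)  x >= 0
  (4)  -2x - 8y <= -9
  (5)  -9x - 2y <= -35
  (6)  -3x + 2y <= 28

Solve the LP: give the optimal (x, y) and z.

x = 103/3, y = 131/2, maximum z = 355/6

Vertices and z = -4x + 3y:
  (124/39, 83/26) → z = -245/78
  (103/3, 131/2) → z = 355/6
  (7/12, 119/8) → z = 1015/24

The optimum lies where 12x - 6y = 19 and -3x + 2y = 28.
Solving simultaneously gives x = 103/3, y = 131/2.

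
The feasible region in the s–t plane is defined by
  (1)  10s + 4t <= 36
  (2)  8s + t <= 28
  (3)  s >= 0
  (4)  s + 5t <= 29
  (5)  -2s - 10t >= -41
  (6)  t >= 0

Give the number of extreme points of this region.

Intersecting each pair of boundary lines and keeping only the points that satisfy every inequality leaves:
  (38/11, 4/11)
  (49/23, 169/46)
  (7/2, 0)
  (0, 41/10)
  (0, 0)

5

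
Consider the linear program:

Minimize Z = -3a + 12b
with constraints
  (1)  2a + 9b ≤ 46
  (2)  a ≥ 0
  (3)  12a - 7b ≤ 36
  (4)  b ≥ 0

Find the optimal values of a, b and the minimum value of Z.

Extreme points and Z = -3a + 12b:
  (0, 46/9) → Z = 184/3
  (323/61, 240/61) → Z = 1911/61
  (0, 0) → Z = 0
  (3, 0) → Z = -9

The optimum lies where 12a - 7b = 36 and b = 0.
Solving simultaneously gives a = 3, b = 0.

a = 3, b = 0, minimum Z = -9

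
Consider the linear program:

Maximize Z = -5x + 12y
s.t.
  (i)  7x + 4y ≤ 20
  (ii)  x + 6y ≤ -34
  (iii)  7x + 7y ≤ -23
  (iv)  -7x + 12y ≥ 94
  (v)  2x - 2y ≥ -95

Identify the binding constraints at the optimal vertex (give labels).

(ii) and (v)

Feasible corners and Z = -5x + 12y:
  (-18, -8/3) → Z = 58
  (-319/7, 27/14) → Z = 251
  (-476/5, -477/10) → Z = -482/5

The maximum is at (-319/7, 27/14). Substituting into each constraint, equality holds for (ii) and (v); the remaining constraints have slack.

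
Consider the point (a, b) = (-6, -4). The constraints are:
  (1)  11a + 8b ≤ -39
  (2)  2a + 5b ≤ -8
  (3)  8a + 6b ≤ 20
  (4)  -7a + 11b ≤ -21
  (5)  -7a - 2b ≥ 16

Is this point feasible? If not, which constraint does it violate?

not feasible — violates (4)

Constraint (4): -7a + 11b = -2, which is not ≤ -21. All other constraints are satisfied.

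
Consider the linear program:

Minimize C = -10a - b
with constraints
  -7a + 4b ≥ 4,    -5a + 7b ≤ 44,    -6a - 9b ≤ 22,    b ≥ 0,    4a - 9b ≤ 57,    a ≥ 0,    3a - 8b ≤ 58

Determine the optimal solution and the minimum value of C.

Corner points and C = -10a - b:
  (148/29, 288/29) → C = -1768/29
  (0, 1) → C = -1
  (0, 44/7) → C = -44/7

At the optimal vertex, -7a + 4b = 4 and -5a + 7b = 44.
Solving simultaneously gives a = 148/29, b = 288/29.

a = 148/29, b = 288/29, minimum C = -1768/29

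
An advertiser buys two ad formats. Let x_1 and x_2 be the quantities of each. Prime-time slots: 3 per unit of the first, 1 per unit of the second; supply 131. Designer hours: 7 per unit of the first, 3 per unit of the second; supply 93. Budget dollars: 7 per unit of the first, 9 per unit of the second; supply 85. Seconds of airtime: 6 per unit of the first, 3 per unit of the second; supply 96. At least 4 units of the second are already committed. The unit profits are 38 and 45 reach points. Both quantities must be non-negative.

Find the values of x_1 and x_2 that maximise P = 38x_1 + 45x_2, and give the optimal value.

x_1 = 7, x_2 = 4, maximum P = 446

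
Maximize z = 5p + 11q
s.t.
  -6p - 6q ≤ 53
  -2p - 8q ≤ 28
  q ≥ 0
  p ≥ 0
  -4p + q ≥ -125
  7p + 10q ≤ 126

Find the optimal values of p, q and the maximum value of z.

Extreme points and z = 5p + 11q:
  (0, 0) → z = 0
  (18, 0) → z = 90
  (0, 63/5) → z = 693/5

p = 0, q = 63/5, maximum z = 693/5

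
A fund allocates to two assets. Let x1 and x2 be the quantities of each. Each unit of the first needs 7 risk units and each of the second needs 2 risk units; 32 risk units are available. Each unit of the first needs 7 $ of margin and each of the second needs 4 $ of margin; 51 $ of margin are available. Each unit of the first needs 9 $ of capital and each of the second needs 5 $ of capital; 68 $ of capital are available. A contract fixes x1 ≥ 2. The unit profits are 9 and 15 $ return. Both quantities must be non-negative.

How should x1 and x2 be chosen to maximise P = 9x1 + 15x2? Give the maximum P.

Vertices and P = 9x1 + 15x2:
  (32/7, 0) → P = 288/7
  (2, 0) → P = 18
  (2, 9) → P = 153

x1 = 2, x2 = 9, maximum P = 153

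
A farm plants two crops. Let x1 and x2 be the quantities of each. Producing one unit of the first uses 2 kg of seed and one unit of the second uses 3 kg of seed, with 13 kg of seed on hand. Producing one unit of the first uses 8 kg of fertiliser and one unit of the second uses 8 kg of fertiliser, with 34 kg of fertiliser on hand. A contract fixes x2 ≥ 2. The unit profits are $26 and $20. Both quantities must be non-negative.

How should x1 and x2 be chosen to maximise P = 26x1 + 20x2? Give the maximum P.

x1 = 9/4, x2 = 2, maximum P = 197/2

Corner points and P = 26x1 + 20x2:
  (0, 17/4) → P = 85
  (0, 2) → P = 40
  (9/4, 2) → P = 197/2

The optimum lies where 8x1 + 8x2 = 34 and x2 = 2.
Solving simultaneously gives x1 = 9/4, x2 = 2.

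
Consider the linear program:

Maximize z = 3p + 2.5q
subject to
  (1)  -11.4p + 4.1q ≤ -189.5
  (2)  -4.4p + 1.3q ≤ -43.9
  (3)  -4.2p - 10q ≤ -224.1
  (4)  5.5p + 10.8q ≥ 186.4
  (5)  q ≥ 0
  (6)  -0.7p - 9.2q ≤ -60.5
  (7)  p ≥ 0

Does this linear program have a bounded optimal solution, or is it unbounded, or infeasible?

From the feasible point (281381/13122, 29314/2187), moving in the direction (1, 0) keeps every constraint satisfied while z increases without bound.

unbounded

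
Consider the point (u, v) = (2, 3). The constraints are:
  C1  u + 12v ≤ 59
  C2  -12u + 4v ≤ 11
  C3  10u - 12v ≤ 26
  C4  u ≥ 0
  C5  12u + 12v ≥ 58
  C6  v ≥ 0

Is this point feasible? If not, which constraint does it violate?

feasible

C1: 38 ≤ 59 ✓
C2: -12 ≤ 11 ✓
C3: -16 ≤ 26 ✓
C4: 2 ≥ 0 ✓
C5: 60 ≥ 58 ✓
C6: 3 ≥ 0 ✓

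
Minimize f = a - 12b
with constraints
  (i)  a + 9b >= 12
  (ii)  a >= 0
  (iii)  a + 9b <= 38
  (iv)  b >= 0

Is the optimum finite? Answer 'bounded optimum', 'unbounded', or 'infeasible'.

bounded optimum

Extreme points and f = a - 12b:
  (0, 4/3) → f = -16
  (12, 0) → f = 12
  (0, 38/9) → f = -152/3
  (38, 0) → f = 38
The feasible region has finitely many vertices and no improving ray; the minimum is -152/3 at (0, 38/9).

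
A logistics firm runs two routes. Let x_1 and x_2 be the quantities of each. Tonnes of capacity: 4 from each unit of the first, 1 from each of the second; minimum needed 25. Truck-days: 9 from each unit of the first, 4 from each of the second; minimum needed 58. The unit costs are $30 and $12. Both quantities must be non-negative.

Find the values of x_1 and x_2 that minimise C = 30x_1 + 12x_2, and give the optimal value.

Feasible corners and C = 30x_1 + 12x_2:
  (0, 25) → C = 300
  (58/9, 0) → C = 580/3
  (6, 1) → C = 192
The feasible region is unbounded (it extends along (0, 1), (1, 0)), but C strictly increases along every unbounded feasible direction, so there is no improving ray and the minimum is attained at a vertex.

At the optimal vertex, 4x_1 + x_2 = 25 and 9x_1 + 4x_2 = 58.
Solving simultaneously gives x_1 = 6, x_2 = 1.

x_1 = 6, x_2 = 1, minimum C = 192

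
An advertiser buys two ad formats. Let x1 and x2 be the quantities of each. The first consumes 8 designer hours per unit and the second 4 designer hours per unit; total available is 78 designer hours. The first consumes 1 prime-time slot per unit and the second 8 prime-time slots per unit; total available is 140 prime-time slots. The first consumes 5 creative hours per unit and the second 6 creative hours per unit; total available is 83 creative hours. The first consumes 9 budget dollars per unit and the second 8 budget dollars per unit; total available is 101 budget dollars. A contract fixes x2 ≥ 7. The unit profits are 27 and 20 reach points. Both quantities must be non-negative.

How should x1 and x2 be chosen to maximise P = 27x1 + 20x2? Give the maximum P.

x1 = 5, x2 = 7, maximum P = 275

Corner points and P = 27x1 + 20x2:
  (0, 101/8) → P = 505/2
  (0, 7) → P = 140
  (5, 7) → P = 275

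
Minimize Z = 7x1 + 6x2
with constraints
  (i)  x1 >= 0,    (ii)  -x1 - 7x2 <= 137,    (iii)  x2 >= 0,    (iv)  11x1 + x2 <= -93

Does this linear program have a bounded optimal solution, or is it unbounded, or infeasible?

infeasible

The boundaries x1 = 0 and x2 = 0 meet at (0, 0), but that point violates 11x1 + x2 ≤ -93. Every candidate vertex is excluded by some other constraint, so the feasible region is empty.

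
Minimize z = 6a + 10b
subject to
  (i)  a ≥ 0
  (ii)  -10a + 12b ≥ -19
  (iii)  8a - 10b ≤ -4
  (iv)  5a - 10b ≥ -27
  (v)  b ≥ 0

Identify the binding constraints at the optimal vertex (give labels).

(i) and (iii)

Feasible corners and z = 6a + 10b:
  (0, 2/5) → z = 4
  (0, 27/10) → z = 27
  (23/3, 98/15) → z = 334/3

The minimum is at (0, 2/5). Substituting into each constraint, equality holds for (i) and (iii); the remaining constraints have slack.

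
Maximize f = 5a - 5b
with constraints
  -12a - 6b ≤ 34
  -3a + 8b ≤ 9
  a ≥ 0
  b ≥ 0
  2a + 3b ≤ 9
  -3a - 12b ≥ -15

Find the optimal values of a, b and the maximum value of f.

a = 9/2, b = 0, maximum f = 45/2

Feasible corners and f = 5a - 5b:
  (0, 9/8) → f = -45/8
  (1/5, 6/5) → f = -5
  (0, 0) → f = 0
  (9/2, 0) → f = 45/2
  (21/5, 1/5) → f = 20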